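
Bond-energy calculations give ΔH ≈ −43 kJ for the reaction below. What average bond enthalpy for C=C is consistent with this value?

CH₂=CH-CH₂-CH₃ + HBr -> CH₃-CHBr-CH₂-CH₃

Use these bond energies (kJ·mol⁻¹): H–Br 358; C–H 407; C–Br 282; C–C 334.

D(C=C) ≈ 622 kJ/mol

Let D be the C=C bond energy.
Σ(broken) = 2×334 + 8×407 + 1×D + 1×358 = 4282 + D
Σ(formed) = 1×282 + 3×334 + 9×407 = 4947
ΔH = Σ(broken) − Σ(formed) = (4282 + D) − (4947) = −665 + D
Setting this equal to −43 kJ gives D = 622 kJ/mol.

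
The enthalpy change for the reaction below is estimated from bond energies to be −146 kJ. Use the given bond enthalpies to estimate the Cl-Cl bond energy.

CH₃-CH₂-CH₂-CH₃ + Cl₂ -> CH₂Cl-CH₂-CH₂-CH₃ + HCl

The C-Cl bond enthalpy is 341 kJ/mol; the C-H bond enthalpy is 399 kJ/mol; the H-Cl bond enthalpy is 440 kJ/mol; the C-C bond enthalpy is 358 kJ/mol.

D(Cl-Cl) ≈ 236 kJ/mol

Let D be the Cl-Cl bond energy.
Σ(broken) = 3×358 + 10×399 + 1×D = 5064 + D
Σ(formed) = 3×358 + 1×341 + 9×399 + 1×440 = 5446
ΔH = Σ(broken) − Σ(formed) = (5064 + D) − (5446) = −382 + D
Setting this equal to −146 kJ gives D = 236 kJ/mol.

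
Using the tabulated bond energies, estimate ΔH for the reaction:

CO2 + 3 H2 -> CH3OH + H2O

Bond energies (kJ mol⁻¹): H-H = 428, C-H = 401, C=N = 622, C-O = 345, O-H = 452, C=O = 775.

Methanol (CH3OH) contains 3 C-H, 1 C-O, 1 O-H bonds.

ΔH ≈ −70 kJ

Bonds broken (reactants):
  C=O: 2 × 775 = 1550
  H-H: 3 × 428 = 1284
  Σ(broken) = 2834 kJ
Bonds formed (products):
  C-H: 3 × 401 = 1203
  C-O: 1 × 345 = 345
  O-H: 3 × 452 = 1356
  Σ(formed) = 2904 kJ
ΔH = Σ(broken) − Σ(formed) = 2834 − 2904 = −70 kJ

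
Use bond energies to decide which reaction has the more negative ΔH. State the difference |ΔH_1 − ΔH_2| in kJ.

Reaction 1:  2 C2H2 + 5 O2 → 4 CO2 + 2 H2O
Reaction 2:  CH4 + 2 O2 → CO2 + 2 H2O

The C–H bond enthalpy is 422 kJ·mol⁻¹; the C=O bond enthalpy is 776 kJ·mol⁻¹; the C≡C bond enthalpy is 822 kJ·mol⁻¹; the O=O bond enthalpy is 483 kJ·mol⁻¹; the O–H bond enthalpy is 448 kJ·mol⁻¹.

Reaction 1:
  Bonds broken (reactants):
    C≡C: 2 × 822 = 1644
    C–H: 4 × 422 = 1688
    O=O: 5 × 483 = 2415
    Σ(broken) = 5747 kJ
  Bonds formed (products):
    C=O: 8 × 776 = 6208
    O–H: 4 × 448 = 1792
    Σ(formed) = 8000 kJ
  ΔH_1 = 5747 − 8000 = −2253 kJ
Reaction 2:
  Bonds broken (reactants):
    C–H: 4 × 422 = 1688
    O=O: 2 × 483 = 966
    Σ(broken) = 2654 kJ
  Bonds formed (products):
    C=O: 2 × 776 = 1552
    O–H: 4 × 448 = 1792
    Σ(formed) = 3344 kJ
  ΔH_2 = 2654 − 3344 = −690 kJ
ΔH_1 − ΔH_2 = −1563 kJ, so reaction 1 has the more negative ΔH; |ΔH_1 − ΔH_2| = 1563 kJ.

Reaction 1, by 1563 kJ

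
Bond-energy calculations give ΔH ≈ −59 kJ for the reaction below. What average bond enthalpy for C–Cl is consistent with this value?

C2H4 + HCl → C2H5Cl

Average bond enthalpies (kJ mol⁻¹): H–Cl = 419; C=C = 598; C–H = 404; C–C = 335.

D(C–Cl) ≈ 337 kJ/mol

Let D be the C–Cl bond energy.
Σ(broken) = 4×404 + 1×598 + 1×419 = 2633
Σ(formed) = 1×335 + 1×D + 5×404 = 2355 + D
ΔH = Σ(broken) − Σ(formed) = (2633) − (2355 + D) = +278 − D
Setting this equal to −59 kJ gives D = 337 kJ/mol.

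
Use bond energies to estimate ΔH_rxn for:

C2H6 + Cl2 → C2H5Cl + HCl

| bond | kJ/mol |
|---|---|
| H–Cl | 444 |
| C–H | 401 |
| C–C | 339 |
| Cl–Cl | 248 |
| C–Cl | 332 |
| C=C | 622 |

ΔH ≈ −127 kJ

Bonds broken (reactants):
  C–C: 1 × 339 = 339
  C–H: 6 × 401 = 2406
  Cl–Cl: 1 × 248 = 248
  Σ(broken) = 2993 kJ
Bonds formed (products):
  C–C: 1 × 339 = 339
  C–Cl: 1 × 332 = 332
  C–H: 5 × 401 = 2005
  H–Cl: 1 × 444 = 444
  Σ(formed) = 3120 kJ
ΔH = Σ(broken) − Σ(formed) = 2993 − 3120 = −127 kJ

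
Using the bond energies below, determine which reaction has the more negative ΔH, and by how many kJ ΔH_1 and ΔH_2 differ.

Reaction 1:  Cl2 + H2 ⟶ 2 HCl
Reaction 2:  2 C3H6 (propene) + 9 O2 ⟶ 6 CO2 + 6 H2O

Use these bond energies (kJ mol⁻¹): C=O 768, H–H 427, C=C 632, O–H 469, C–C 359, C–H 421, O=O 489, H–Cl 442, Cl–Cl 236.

Reaction 2, by 3188 kJ

Reaction 1:
  Bonds broken (reactants):
    Cl–Cl: 1 × 236 = 236
    H–H: 1 × 427 = 427
    Σ(broken) = 663 kJ
  Bonds formed (products):
    H–Cl: 2 × 442 = 884
    Σ(formed) = 884 kJ
  ΔH_1 = 663 − 884 = −221 kJ
Reaction 2:
  Bonds broken (reactants):
    C–C: 2 × 359 = 718
    C–H: 12 × 421 = 5052
    C=C: 2 × 632 = 1264
    O=O: 9 × 489 = 4401
    Σ(broken) = 11435 kJ
  Bonds formed (products):
    C=O: 12 × 768 = 9216
    O–H: 12 × 469 = 5628
    Σ(formed) = 14844 kJ
  ΔH_2 = 11435 − 14844 = −3409 kJ
ΔH_1 − ΔH_2 = +3188 kJ, so reaction 2 has the more negative ΔH; |ΔH_1 − ΔH_2| = 3188 kJ.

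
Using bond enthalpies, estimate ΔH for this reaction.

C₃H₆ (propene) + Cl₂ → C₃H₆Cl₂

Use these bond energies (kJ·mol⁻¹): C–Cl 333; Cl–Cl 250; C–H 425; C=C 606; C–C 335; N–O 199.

Bonds broken (reactants):
  C–C: 1 × 335 = 335
  C–H: 6 × 425 = 2550
  C=C: 1 × 606 = 606
  Cl–Cl: 1 × 250 = 250
  Σ(broken) = 3741 kJ
Bonds formed (products):
  C–C: 2 × 335 = 670
  C–Cl: 2 × 333 = 666
  C–H: 6 × 425 = 2550
  Σ(formed) = 3886 kJ
ΔH = Σ(broken) − Σ(formed) = 3741 − 3886 = −145 kJ

ΔH ≈ −145 kJ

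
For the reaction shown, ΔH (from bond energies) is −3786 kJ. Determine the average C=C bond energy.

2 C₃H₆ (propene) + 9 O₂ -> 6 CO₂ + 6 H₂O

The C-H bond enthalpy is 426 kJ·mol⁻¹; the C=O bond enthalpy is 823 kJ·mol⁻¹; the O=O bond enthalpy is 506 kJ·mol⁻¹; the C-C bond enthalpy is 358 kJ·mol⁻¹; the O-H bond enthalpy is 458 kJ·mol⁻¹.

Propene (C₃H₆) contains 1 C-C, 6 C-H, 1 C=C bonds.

D(C=C) ≈ 602 kJ/mol

Let D be the C=C bond energy.
Σ(broken) = 2×358 + 12×426 + 2×D + 9×506 = 10382 + 2D
Σ(formed) = 12×823 + 12×458 = 15372
ΔH = Σ(broken) − Σ(formed) = (10382 + 2D) − (15372) = −4990 + 2D
Setting this equal to −3786 kJ gives 2D = 1204, so D = 602 kJ/mol.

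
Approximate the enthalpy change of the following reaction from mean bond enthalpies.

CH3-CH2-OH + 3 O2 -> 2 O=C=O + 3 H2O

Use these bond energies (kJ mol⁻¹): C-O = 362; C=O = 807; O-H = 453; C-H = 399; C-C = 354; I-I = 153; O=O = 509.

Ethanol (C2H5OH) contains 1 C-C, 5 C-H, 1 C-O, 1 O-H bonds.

ΔH ≈ −1255 kJ

Bonds broken (reactants):
  C-C: 1 × 354 = 354
  C-H: 5 × 399 = 1995
  C-O: 1 × 362 = 362
  O-H: 1 × 453 = 453
  O=O: 3 × 509 = 1527
  Σ(broken) = 4691 kJ
Bonds formed (products):
  C=O: 4 × 807 = 3228
  O-H: 6 × 453 = 2718
  Σ(formed) = 5946 kJ
ΔH = Σ(broken) − Σ(formed) = 4691 − 5946 = −1255 kJ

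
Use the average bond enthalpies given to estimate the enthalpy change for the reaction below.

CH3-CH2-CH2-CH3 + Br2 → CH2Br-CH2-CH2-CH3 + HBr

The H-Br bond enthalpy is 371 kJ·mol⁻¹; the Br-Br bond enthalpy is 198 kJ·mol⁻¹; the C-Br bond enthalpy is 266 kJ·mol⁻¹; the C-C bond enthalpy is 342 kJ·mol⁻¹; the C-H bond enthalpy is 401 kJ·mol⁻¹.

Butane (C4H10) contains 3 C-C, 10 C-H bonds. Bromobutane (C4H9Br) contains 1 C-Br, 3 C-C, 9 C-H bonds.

Bonds broken (reactants):
  Br-Br: 1 × 198 = 198
  C-C: 3 × 342 = 1026
  C-H: 10 × 401 = 4010
  Σ(broken) = 5234 kJ
Bonds formed (products):
  C-Br: 1 × 266 = 266
  C-C: 3 × 342 = 1026
  C-H: 9 × 401 = 3609
  H-Br: 1 × 371 = 371
  Σ(formed) = 5272 kJ
ΔH = Σ(broken) − Σ(formed) = 5234 − 5272 = −38 kJ

ΔH ≈ −38 kJ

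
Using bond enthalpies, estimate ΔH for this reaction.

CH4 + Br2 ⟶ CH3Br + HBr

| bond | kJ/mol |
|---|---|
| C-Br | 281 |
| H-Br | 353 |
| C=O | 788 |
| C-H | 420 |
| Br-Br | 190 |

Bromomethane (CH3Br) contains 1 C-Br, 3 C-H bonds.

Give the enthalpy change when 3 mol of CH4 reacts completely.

Bonds broken (reactants):
  Br-Br: 1 × 190 = 190
  C-H: 4 × 420 = 1680
  Σ(broken) = 1870 kJ
Bonds formed (products):
  C-Br: 1 × 281 = 281
  C-H: 3 × 420 = 1260
  H-Br: 1 × 353 = 353
  Σ(formed) = 1894 kJ
ΔH = Σ(broken) − Σ(formed) = 1870 − 1894 = −24 kJ
For 3× the reaction as written: 3 × (−24) = −72 kJ

ΔH = −72 kJ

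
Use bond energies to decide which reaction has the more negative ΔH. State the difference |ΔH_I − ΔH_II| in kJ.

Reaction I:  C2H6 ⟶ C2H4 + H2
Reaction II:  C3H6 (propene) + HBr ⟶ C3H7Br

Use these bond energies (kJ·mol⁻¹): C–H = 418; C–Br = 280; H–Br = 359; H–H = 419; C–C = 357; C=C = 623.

Reaction I:
  Bonds broken (reactants):
    C–C: 1 × 357 = 357
    C–H: 6 × 418 = 2508
    Σ(broken) = 2865 kJ
  Bonds formed (products):
    C–H: 4 × 418 = 1672
    C=C: 1 × 623 = 623
    H–H: 1 × 419 = 419
    Σ(formed) = 2714 kJ
  ΔH_I = 2865 − 2714 = +151 kJ
Reaction II:
  Bonds broken (reactants):
    C–C: 1 × 357 = 357
    C–H: 6 × 418 = 2508
    C=C: 1 × 623 = 623
    H–Br: 1 × 359 = 359
    Σ(broken) = 3847 kJ
  Bonds formed (products):
    C–Br: 1 × 280 = 280
    C–C: 2 × 357 = 714
    C–H: 7 × 418 = 2926
    Σ(formed) = 3920 kJ
  ΔH_II = 3847 − 3920 = −73 kJ
ΔH_I − ΔH_II = +224 kJ, so reaction II has the more negative ΔH; |ΔH_I − ΔH_II| = 224 kJ.

Reaction II, by 224 kJ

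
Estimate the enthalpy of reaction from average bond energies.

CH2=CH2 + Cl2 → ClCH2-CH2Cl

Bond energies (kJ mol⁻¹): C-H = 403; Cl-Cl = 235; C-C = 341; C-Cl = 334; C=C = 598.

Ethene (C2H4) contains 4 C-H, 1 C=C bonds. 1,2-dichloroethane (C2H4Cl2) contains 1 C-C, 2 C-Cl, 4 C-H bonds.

Bonds broken (reactants):
  C-H: 4 × 403 = 1612
  C=C: 1 × 598 = 598
  Cl-Cl: 1 × 235 = 235
  Σ(broken) = 2445 kJ
Bonds formed (products):
  C-C: 1 × 341 = 341
  C-Cl: 2 × 334 = 668
  C-H: 4 × 403 = 1612
  Σ(formed) = 2621 kJ
ΔH = Σ(broken) − Σ(formed) = 2445 − 2621 = −176 kJ

ΔH ≈ −176 kJ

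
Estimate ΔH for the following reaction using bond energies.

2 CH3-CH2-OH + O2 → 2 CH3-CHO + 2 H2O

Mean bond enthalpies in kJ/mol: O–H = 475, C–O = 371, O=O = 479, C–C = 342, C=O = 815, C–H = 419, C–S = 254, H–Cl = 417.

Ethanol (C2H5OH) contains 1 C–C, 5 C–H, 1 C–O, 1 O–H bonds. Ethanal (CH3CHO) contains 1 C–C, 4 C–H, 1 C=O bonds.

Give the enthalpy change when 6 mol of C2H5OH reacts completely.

ΔH = −1563 kJ

Bonds broken (reactants):
  C–C: 2 × 342 = 684
  C–H: 10 × 419 = 4190
  C–O: 2 × 371 = 742
  O–H: 2 × 475 = 950
  O=O: 1 × 479 = 479
  Σ(broken) = 7045 kJ
Bonds formed (products):
  C–C: 2 × 342 = 684
  C–H: 8 × 419 = 3352
  C=O: 2 × 815 = 1630
  O–H: 4 × 475 = 1900
  Σ(formed) = 7566 kJ
ΔH = Σ(broken) − Σ(formed) = 7045 − 7566 = −521 kJ
For 3× the reaction as written: 3 × (−521) = −1563 kJ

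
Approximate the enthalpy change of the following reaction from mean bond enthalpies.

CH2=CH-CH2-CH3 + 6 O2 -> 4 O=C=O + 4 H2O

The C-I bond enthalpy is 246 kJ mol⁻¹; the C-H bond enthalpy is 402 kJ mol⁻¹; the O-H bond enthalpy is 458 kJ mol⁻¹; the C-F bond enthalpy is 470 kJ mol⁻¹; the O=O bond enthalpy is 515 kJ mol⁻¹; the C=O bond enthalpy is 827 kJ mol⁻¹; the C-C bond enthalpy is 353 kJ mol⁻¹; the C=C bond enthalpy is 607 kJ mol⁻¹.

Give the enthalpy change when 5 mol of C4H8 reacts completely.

ΔH = −13305 kJ

Bonds broken (reactants):
  C-C: 2 × 353 = 706
  C-H: 8 × 402 = 3216
  C=C: 1 × 607 = 607
  O=O: 6 × 515 = 3090
  Σ(broken) = 7619 kJ
Bonds formed (products):
  C=O: 8 × 827 = 6616
  O-H: 8 × 458 = 3664
  Σ(formed) = 10280 kJ
ΔH = Σ(broken) − Σ(formed) = 7619 − 10280 = −2661 kJ
For 5× the reaction as written: 5 × (−2661) = −13305 kJ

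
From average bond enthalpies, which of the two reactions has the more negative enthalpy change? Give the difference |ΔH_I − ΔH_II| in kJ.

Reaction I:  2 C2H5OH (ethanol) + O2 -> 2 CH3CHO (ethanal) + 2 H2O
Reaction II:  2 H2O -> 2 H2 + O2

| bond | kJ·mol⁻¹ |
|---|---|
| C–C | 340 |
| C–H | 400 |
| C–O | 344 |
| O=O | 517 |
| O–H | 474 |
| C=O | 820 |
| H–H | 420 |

Reaction I:
  Bonds broken (reactants):
    C–C: 2 × 340 = 680
    C–H: 10 × 400 = 4000
    C–O: 2 × 344 = 688
    O–H: 2 × 474 = 948
    O=O: 1 × 517 = 517
    Σ(broken) = 6833 kJ
  Bonds formed (products):
    C–C: 2 × 340 = 680
    C–H: 8 × 400 = 3200
    C=O: 2 × 820 = 1640
    O–H: 4 × 474 = 1896
    Σ(formed) = 7416 kJ
  ΔH_I = 6833 − 7416 = −583 kJ
Reaction II:
  Bonds broken (reactants):
    O–H: 4 × 474 = 1896
    Σ(broken) = 1896 kJ
  Bonds formed (products):
    H–H: 2 × 420 = 840
    O=O: 1 × 517 = 517
    Σ(formed) = 1357 kJ
  ΔH_II = 1896 − 1357 = +539 kJ
ΔH_I − ΔH_II = −1122 kJ, so reaction I has the more negative ΔH; |ΔH_I − ΔH_II| = 1122 kJ.

Reaction I, by 1122 kJ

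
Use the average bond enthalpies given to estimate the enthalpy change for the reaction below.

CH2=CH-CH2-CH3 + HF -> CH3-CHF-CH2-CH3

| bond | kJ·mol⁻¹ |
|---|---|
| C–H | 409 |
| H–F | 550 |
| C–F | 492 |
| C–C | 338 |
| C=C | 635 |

ΔH ≈ −54 kJ

Bonds broken (reactants):
  C–C: 2 × 338 = 676
  C–H: 8 × 409 = 3272
  C=C: 1 × 635 = 635
  H–F: 1 × 550 = 550
  Σ(broken) = 5133 kJ
Bonds formed (products):
  C–C: 3 × 338 = 1014
  C–F: 1 × 492 = 492
  C–H: 9 × 409 = 3681
  Σ(formed) = 5187 kJ
ΔH = Σ(broken) − Σ(formed) = 5133 − 5187 = −54 kJ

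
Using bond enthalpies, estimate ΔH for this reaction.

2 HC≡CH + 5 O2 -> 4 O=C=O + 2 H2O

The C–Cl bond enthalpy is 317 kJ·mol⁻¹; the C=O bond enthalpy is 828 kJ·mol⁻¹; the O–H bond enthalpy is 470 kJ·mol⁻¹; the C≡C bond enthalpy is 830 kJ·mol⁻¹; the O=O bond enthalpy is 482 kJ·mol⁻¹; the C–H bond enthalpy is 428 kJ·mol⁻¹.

ΔH ≈ −2722 kJ

Bonds broken (reactants):
  C≡C: 2 × 830 = 1660
  C–H: 4 × 428 = 1712
  O=O: 5 × 482 = 2410
  Σ(broken) = 5782 kJ
Bonds formed (products):
  C=O: 8 × 828 = 6624
  O–H: 4 × 470 = 1880
  Σ(formed) = 8504 kJ
ΔH = Σ(broken) − Σ(formed) = 5782 − 8504 = −2722 kJ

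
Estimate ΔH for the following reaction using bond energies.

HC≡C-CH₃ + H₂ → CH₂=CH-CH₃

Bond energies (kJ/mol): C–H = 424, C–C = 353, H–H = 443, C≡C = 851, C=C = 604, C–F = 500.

ΔH ≈ −158 kJ

Bonds broken (reactants):
  C≡C: 1 × 851 = 851
  C–C: 1 × 353 = 353
  C–H: 4 × 424 = 1696
  H–H: 1 × 443 = 443
  Σ(broken) = 3343 kJ
Bonds formed (products):
  C–C: 1 × 353 = 353
  C–H: 6 × 424 = 2544
  C=C: 1 × 604 = 604
  Σ(formed) = 3501 kJ
ΔH = Σ(broken) − Σ(formed) = 3343 − 3501 = −158 kJ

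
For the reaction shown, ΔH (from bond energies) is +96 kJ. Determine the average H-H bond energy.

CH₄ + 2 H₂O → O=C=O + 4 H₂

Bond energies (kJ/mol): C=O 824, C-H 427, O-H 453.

D(H-H) ≈ 444 kJ/mol

Let D be the H-H bond energy.
Σ(broken) = 4×427 + 4×453 = 3520
Σ(formed) = 2×824 + 4×D = 1648 + 4D
ΔH = Σ(broken) − Σ(formed) = (3520) − (1648 + 4D) = +1872 − 4D
Setting this equal to +96 kJ gives 4D = 1776, so D = 444 kJ/mol.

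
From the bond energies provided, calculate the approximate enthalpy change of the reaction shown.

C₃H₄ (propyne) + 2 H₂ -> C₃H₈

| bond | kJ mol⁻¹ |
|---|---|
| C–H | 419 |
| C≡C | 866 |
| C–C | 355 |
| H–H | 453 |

ΔH ≈ −259 kJ

Bonds broken (reactants):
  C≡C: 1 × 866 = 866
  C–C: 1 × 355 = 355
  C–H: 4 × 419 = 1676
  H–H: 2 × 453 = 906
  Σ(broken) = 3803 kJ
Bonds formed (products):
  C–C: 2 × 355 = 710
  C–H: 8 × 419 = 3352
  Σ(formed) = 4062 kJ
ΔH = Σ(broken) − Σ(formed) = 3803 − 4062 = −259 kJ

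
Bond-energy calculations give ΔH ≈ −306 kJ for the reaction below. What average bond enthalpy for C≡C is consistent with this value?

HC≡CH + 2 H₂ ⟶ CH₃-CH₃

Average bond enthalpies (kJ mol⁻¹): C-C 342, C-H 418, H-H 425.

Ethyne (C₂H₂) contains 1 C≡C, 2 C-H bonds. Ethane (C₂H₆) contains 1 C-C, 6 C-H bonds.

Let D be the C≡C bond energy.
Σ(broken) = 1×D + 2×418 + 2×425 = 1686 + D
Σ(formed) = 1×342 + 6×418 = 2850
ΔH = Σ(broken) − Σ(formed) = (1686 + D) − (2850) = −1164 + D
Setting this equal to −306 kJ gives D = 858 kJ/mol.

D(C≡C) ≈ 858 kJ/mol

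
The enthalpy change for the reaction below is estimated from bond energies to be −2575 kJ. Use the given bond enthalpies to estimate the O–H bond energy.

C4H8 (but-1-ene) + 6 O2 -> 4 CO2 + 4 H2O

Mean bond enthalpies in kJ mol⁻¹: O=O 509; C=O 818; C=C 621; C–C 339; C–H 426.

Let D be the O–H bond energy.
Σ(broken) = 2×339 + 8×426 + 1×621 + 6×509 = 7761
Σ(formed) = 8×818 + 8×D = 6544 + 8D
ΔH = Σ(broken) − Σ(formed) = (7761) − (6544 + 8D) = +1217 − 8D
Setting this equal to −2575 kJ gives 8D = 3792, so D = 474 kJ/mol.

D(O–H) ≈ 474 kJ/mol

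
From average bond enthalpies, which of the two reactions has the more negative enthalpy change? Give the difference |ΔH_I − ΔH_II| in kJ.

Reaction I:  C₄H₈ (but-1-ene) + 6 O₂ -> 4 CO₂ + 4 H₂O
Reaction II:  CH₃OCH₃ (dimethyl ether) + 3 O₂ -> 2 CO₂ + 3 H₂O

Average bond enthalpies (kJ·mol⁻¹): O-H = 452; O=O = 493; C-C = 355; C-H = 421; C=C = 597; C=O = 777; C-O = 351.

Reaction I, by 1086 kJ

Reaction I:
  Bonds broken (reactants):
    C-C: 2 × 355 = 710
    C-H: 8 × 421 = 3368
    C=C: 1 × 597 = 597
    O=O: 6 × 493 = 2958
    Σ(broken) = 7633 kJ
  Bonds formed (products):
    C=O: 8 × 777 = 6216
    O-H: 8 × 452 = 3616
    Σ(formed) = 9832 kJ
  ΔH_I = 7633 − 9832 = −2199 kJ
Reaction II:
  Bonds broken (reactants):
    C-H: 6 × 421 = 2526
    C-O: 2 × 351 = 702
    O=O: 3 × 493 = 1479
    Σ(broken) = 4707 kJ
  Bonds formed (products):
    C=O: 4 × 777 = 3108
    O-H: 6 × 452 = 2712
    Σ(formed) = 5820 kJ
  ΔH_II = 4707 − 5820 = −1113 kJ
ΔH_I − ΔH_II = −1086 kJ, so reaction I has the more negative ΔH; |ΔH_I − ΔH_II| = 1086 kJ.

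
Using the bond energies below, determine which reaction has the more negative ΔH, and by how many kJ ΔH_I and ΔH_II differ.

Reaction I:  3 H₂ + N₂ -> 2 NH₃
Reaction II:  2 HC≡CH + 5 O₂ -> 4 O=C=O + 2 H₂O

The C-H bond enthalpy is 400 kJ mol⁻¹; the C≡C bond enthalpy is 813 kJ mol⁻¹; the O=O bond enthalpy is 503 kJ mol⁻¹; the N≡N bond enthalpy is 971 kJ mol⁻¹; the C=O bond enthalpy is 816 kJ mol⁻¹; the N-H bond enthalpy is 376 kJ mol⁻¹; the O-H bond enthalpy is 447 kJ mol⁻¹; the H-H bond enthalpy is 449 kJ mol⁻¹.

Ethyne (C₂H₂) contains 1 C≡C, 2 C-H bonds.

Reaction I:
  Bonds broken (reactants):
    H-H: 3 × 449 = 1347
    N≡N: 1 × 971 = 971
    Σ(broken) = 2318 kJ
  Bonds formed (products):
    N-H: 6 × 376 = 2256
    Σ(formed) = 2256 kJ
  ΔH_I = 2318 − 2256 = +62 kJ
Reaction II:
  Bonds broken (reactants):
    C≡C: 2 × 813 = 1626
    C-H: 4 × 400 = 1600
    O=O: 5 × 503 = 2515
    Σ(broken) = 5741 kJ
  Bonds formed (products):
    C=O: 8 × 816 = 6528
    O-H: 4 × 447 = 1788
    Σ(formed) = 8316 kJ
  ΔH_II = 5741 − 8316 = −2575 kJ
ΔH_I − ΔH_II = +2637 kJ, so reaction II has the more negative ΔH; |ΔH_I − ΔH_II| = 2637 kJ.

Reaction II, by 2637 kJ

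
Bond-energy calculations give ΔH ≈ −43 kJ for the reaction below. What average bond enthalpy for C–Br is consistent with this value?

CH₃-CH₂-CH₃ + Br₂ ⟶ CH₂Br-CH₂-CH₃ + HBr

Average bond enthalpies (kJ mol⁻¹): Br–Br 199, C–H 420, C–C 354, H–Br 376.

Let D be the C–Br bond energy.
Σ(broken) = 1×199 + 2×354 + 8×420 = 4267
Σ(formed) = 1×D + 2×354 + 7×420 + 1×376 = 4024 + D
ΔH = Σ(broken) − Σ(formed) = (4267) − (4024 + D) = +243 − D
Setting this equal to −43 kJ gives D = 286 kJ/mol.

D(C–Br) ≈ 286 kJ/mol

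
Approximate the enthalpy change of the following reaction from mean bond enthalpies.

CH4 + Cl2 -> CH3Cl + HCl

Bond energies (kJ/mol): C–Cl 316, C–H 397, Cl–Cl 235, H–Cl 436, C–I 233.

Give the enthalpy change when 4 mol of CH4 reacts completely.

ΔH = −480 kJ

Bonds broken (reactants):
  C–H: 4 × 397 = 1588
  Cl–Cl: 1 × 235 = 235
  Σ(broken) = 1823 kJ
Bonds formed (products):
  C–Cl: 1 × 316 = 316
  C–H: 3 × 397 = 1191
  H–Cl: 1 × 436 = 436
  Σ(formed) = 1943 kJ
ΔH = Σ(broken) − Σ(formed) = 1823 − 1943 = −120 kJ
For 4× the reaction as written: 4 × (−120) = −480 kJ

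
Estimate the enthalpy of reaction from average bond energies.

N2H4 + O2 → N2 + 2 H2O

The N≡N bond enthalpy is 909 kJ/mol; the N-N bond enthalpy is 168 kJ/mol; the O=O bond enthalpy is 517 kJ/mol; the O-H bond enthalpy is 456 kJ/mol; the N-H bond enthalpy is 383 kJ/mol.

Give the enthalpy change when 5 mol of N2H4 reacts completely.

ΔH = −2580 kJ

Bonds broken (reactants):
  N-H: 4 × 383 = 1532
  N-N: 1 × 168 = 168
  O=O: 1 × 517 = 517
  Σ(broken) = 2217 kJ
Bonds formed (products):
  N≡N: 1 × 909 = 909
  O-H: 4 × 456 = 1824
  Σ(formed) = 2733 kJ
ΔH = Σ(broken) − Σ(formed) = 2217 − 2733 = −516 kJ
For 5× the reaction as written: 5 × (−516) = −2580 kJ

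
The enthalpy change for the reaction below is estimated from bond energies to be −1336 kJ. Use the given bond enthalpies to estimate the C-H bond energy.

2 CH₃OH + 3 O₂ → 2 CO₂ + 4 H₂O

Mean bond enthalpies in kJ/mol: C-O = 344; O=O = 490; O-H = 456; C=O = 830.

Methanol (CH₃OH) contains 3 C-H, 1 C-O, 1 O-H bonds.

Let D be the C-H bond energy.
Σ(broken) = 6×D + 2×344 + 2×456 + 3×490 = 3070 + 6D
Σ(formed) = 4×830 + 8×456 = 6968
ΔH = Σ(broken) − Σ(formed) = (3070 + 6D) − (6968) = −3898 + 6D
Setting this equal to −1336 kJ gives 6D = 2562, so D = 427 kJ/mol.

D(C-H) ≈ 427 kJ/mol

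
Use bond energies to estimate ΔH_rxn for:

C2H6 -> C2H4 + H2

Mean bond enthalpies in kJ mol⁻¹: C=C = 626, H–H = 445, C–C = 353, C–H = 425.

Bonds broken (reactants):
  C–C: 1 × 353 = 353
  C–H: 6 × 425 = 2550
  Σ(broken) = 2903 kJ
Bonds formed (products):
  C–H: 4 × 425 = 1700
  C=C: 1 × 626 = 626
  H–H: 1 × 445 = 445
  Σ(formed) = 2771 kJ
ΔH = Σ(broken) − Σ(formed) = 2903 − 2771 = +132 kJ

ΔH ≈ +132 kJ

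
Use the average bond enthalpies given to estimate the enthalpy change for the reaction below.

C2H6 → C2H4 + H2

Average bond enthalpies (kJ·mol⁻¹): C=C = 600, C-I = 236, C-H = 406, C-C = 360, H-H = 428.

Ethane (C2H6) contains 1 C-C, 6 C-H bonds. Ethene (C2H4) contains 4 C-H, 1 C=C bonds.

Bonds broken (reactants):
  C-C: 1 × 360 = 360
  C-H: 6 × 406 = 2436
  Σ(broken) = 2796 kJ
Bonds formed (products):
  C-H: 4 × 406 = 1624
  C=C: 1 × 600 = 600
  H-H: 1 × 428 = 428
  Σ(formed) = 2652 kJ
ΔH = Σ(broken) − Σ(formed) = 2796 − 2652 = +144 kJ

ΔH ≈ +144 kJ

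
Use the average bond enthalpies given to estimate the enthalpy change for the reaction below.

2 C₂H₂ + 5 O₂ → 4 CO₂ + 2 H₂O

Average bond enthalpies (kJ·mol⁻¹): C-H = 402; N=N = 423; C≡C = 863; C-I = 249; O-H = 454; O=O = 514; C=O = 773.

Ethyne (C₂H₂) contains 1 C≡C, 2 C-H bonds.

ΔH ≈ −2096 kJ

Bonds broken (reactants):
  C≡C: 2 × 863 = 1726
  C-H: 4 × 402 = 1608
  O=O: 5 × 514 = 2570
  Σ(broken) = 5904 kJ
Bonds formed (products):
  C=O: 8 × 773 = 6184
  O-H: 4 × 454 = 1816
  Σ(formed) = 8000 kJ
ΔH = Σ(broken) − Σ(formed) = 5904 − 8000 = −2096 kJ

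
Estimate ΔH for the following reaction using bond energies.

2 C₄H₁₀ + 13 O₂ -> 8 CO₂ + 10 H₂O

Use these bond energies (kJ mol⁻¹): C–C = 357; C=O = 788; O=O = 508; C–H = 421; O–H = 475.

Bonds broken (reactants):
  C–C: 6 × 357 = 2142
  C–H: 20 × 421 = 8420
  O=O: 13 × 508 = 6604
  Σ(broken) = 17166 kJ
Bonds formed (products):
  C=O: 16 × 788 = 12608
  O–H: 20 × 475 = 9500
  Σ(formed) = 22108 kJ
ΔH = Σ(broken) − Σ(formed) = 17166 − 22108 = −4942 kJ

ΔH ≈ −4942 kJ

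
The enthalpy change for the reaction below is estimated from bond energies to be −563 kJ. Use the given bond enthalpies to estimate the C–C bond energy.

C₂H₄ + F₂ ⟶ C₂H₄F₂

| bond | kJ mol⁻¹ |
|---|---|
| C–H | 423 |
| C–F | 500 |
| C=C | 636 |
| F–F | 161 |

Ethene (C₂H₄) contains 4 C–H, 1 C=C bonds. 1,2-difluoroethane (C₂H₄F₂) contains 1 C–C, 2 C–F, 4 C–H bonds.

D(C–C) ≈ 360 kJ/mol

Let D be the C–C bond energy.
Σ(broken) = 4×423 + 1×636 + 1×161 = 2489
Σ(formed) = 1×D + 2×500 + 4×423 = 2692 + D
ΔH = Σ(broken) − Σ(formed) = (2489) − (2692 + D) = −203 − D
Setting this equal to −563 kJ gives D = 360 kJ/mol.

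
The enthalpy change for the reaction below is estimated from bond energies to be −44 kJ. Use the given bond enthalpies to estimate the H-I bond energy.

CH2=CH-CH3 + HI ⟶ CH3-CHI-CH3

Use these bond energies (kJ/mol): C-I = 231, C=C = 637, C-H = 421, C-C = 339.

D(H-I) ≈ 310 kJ/mol

Let D be the H-I bond energy.
Σ(broken) = 1×339 + 6×421 + 1×637 + 1×D = 3502 + D
Σ(formed) = 2×339 + 7×421 + 1×231 = 3856
ΔH = Σ(broken) − Σ(formed) = (3502 + D) − (3856) = −354 + D
Setting this equal to −44 kJ gives D = 310 kJ/mol.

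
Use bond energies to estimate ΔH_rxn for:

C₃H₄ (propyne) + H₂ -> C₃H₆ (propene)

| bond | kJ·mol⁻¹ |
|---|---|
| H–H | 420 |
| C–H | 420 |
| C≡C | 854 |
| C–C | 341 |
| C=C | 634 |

Bonds broken (reactants):
  C≡C: 1 × 854 = 854
  C–C: 1 × 341 = 341
  C–H: 4 × 420 = 1680
  H–H: 1 × 420 = 420
  Σ(broken) = 3295 kJ
Bonds formed (products):
  C–C: 1 × 341 = 341
  C–H: 6 × 420 = 2520
  C=C: 1 × 634 = 634
  Σ(formed) = 3495 kJ
ΔH = Σ(broken) − Σ(formed) = 3295 − 3495 = −200 kJ

ΔH ≈ −200 kJ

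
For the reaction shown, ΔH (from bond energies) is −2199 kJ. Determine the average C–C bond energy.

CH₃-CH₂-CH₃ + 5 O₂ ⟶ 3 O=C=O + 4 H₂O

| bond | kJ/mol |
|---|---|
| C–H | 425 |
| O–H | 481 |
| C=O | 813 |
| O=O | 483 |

D(C–C) ≈ 356 kJ/mol

Let D be the C–C bond energy.
Σ(broken) = 2×D + 8×425 + 5×483 = 5815 + 2D
Σ(formed) = 6×813 + 8×481 = 8726
ΔH = Σ(broken) − Σ(formed) = (5815 + 2D) − (8726) = −2911 + 2D
Setting this equal to −2199 kJ gives 2D = 712, so D = 356 kJ/mol.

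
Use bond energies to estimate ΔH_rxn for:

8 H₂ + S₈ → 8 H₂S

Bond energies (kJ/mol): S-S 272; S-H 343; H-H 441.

ΔH ≈ +216 kJ

Bonds broken (reactants):
  H-H: 8 × 441 = 3528
  S-S: 8 × 272 = 2176
  Σ(broken) = 5704 kJ
Bonds formed (products):
  S-H: 16 × 343 = 5488
  Σ(formed) = 5488 kJ
ΔH = Σ(broken) − Σ(formed) = 5704 − 5488 = +216 kJ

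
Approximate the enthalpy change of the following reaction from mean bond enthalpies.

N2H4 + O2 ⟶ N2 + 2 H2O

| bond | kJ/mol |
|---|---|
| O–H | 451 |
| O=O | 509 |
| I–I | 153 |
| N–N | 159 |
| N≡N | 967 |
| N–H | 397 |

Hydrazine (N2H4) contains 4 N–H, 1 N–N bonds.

ΔH ≈ −515 kJ

Bonds broken (reactants):
  N–H: 4 × 397 = 1588
  N–N: 1 × 159 = 159
  O=O: 1 × 509 = 509
  Σ(broken) = 2256 kJ
Bonds formed (products):
  N≡N: 1 × 967 = 967
  O–H: 4 × 451 = 1804
  Σ(formed) = 2771 kJ
ΔH = Σ(broken) − Σ(formed) = 2256 − 2771 = −515 kJ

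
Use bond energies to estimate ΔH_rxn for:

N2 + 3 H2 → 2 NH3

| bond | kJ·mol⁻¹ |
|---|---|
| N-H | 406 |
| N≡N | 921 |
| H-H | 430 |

ΔH ≈ −225 kJ

Bonds broken (reactants):
  H-H: 3 × 430 = 1290
  N≡N: 1 × 921 = 921
  Σ(broken) = 2211 kJ
Bonds formed (products):
  N-H: 6 × 406 = 2436
  Σ(formed) = 2436 kJ
ΔH = Σ(broken) − Σ(formed) = 2211 − 2436 = −225 kJ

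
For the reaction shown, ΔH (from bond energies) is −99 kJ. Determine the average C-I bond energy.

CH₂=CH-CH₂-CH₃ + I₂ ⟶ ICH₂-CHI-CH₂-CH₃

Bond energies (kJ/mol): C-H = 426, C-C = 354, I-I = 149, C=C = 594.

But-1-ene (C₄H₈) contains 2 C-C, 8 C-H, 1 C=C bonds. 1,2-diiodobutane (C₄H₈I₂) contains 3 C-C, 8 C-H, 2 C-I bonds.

Let D be the C-I bond energy.
Σ(broken) = 2×354 + 8×426 + 1×594 + 1×149 = 4859
Σ(formed) = 3×354 + 8×426 + 2×D = 4470 + 2D
ΔH = Σ(broken) − Σ(formed) = (4859) − (4470 + 2D) = +389 − 2D
Setting this equal to −99 kJ gives 2D = 488, so D = 244 kJ/mol.

D(C-I) ≈ 244 kJ/mol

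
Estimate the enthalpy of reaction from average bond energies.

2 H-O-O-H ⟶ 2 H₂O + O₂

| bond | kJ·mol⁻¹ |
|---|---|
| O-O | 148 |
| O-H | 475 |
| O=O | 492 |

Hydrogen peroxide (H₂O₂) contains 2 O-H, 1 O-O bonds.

ΔH ≈ −196 kJ

Bonds broken (reactants):
  O-H: 4 × 475 = 1900
  O-O: 2 × 148 = 296
  Σ(broken) = 2196 kJ
Bonds formed (products):
  O-H: 4 × 475 = 1900
  O=O: 1 × 492 = 492
  Σ(formed) = 2392 kJ
ΔH = Σ(broken) − Σ(formed) = 2196 − 2392 = −196 kJ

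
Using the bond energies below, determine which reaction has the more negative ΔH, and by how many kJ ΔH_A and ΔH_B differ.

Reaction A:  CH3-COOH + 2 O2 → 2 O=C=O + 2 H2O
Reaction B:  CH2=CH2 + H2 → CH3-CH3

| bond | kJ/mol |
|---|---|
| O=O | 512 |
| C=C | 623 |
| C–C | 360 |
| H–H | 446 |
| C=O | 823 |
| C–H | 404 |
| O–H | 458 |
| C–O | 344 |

Reaction A, by 804 kJ

Reaction A:
  Bonds broken (reactants):
    C–C: 1 × 360 = 360
    C–H: 3 × 404 = 1212
    C–O: 1 × 344 = 344
    C=O: 1 × 823 = 823
    O–H: 1 × 458 = 458
    O=O: 2 × 512 = 1024
    Σ(broken) = 4221 kJ
  Bonds formed (products):
    C=O: 4 × 823 = 3292
    O–H: 4 × 458 = 1832
    Σ(formed) = 5124 kJ
  ΔH_A = 4221 − 5124 = −903 kJ
Reaction B:
  Bonds broken (reactants):
    C–H: 4 × 404 = 1616
    C=C: 1 × 623 = 623
    H–H: 1 × 446 = 446
    Σ(broken) = 2685 kJ
  Bonds formed (products):
    C–C: 1 × 360 = 360
    C–H: 6 × 404 = 2424
    Σ(formed) = 2784 kJ
  ΔH_B = 2685 − 2784 = −99 kJ
ΔH_A − ΔH_B = −804 kJ, so reaction A has the more negative ΔH; |ΔH_A − ΔH_B| = 804 kJ.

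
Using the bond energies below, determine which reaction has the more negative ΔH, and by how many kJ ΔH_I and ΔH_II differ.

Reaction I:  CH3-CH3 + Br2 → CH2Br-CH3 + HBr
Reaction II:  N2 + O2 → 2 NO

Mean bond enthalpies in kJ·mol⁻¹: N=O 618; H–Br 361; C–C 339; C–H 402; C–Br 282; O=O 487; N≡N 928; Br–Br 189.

Reaction I, by 231 kJ

Reaction I:
  Bonds broken (reactants):
    Br–Br: 1 × 189 = 189
    C–C: 1 × 339 = 339
    C–H: 6 × 402 = 2412
    Σ(broken) = 2940 kJ
  Bonds formed (products):
    C–Br: 1 × 282 = 282
    C–C: 1 × 339 = 339
    C–H: 5 × 402 = 2010
    H–Br: 1 × 361 = 361
    Σ(formed) = 2992 kJ
  ΔH_I = 2940 − 2992 = −52 kJ
Reaction II:
  Bonds broken (reactants):
    N≡N: 1 × 928 = 928
    O=O: 1 × 487 = 487
    Σ(broken) = 1415 kJ
  Bonds formed (products):
    N=O: 2 × 618 = 1236
    Σ(formed) = 1236 kJ
  ΔH_II = 1415 − 1236 = +179 kJ
ΔH_I − ΔH_II = −231 kJ, so reaction I has the more negative ΔH; |ΔH_I − ΔH_II| = 231 kJ.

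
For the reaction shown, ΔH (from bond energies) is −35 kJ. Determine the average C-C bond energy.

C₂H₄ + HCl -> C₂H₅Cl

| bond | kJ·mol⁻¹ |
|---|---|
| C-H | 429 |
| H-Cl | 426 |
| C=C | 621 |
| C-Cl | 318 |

D(C-C) ≈ 335 kJ/mol

Let D be the C-C bond energy.
Σ(broken) = 4×429 + 1×621 + 1×426 = 2763
Σ(formed) = 1×D + 1×318 + 5×429 = 2463 + D
ΔH = Σ(broken) − Σ(formed) = (2763) − (2463 + D) = +300 − D
Setting this equal to −35 kJ gives D = 335 kJ/mol.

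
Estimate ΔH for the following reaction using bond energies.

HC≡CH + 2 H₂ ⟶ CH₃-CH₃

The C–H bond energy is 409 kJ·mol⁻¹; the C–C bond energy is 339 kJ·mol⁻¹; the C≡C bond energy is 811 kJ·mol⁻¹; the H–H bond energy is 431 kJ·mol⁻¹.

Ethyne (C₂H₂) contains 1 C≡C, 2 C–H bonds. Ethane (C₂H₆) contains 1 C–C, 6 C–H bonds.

Bonds broken (reactants):
  C≡C: 1 × 811 = 811
  C–H: 2 × 409 = 818
  H–H: 2 × 431 = 862
  Σ(broken) = 2491 kJ
Bonds formed (products):
  C–C: 1 × 339 = 339
  C–H: 6 × 409 = 2454
  Σ(formed) = 2793 kJ
ΔH = Σ(broken) − Σ(formed) = 2491 − 2793 = −302 kJ

ΔH ≈ −302 kJ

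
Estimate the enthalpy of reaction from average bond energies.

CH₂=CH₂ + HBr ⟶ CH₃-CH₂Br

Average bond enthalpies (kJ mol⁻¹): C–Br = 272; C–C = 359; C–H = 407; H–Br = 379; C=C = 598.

Bonds broken (reactants):
  C–H: 4 × 407 = 1628
  C=C: 1 × 598 = 598
  H–Br: 1 × 379 = 379
  Σ(broken) = 2605 kJ
Bonds formed (products):
  C–Br: 1 × 272 = 272
  C–C: 1 × 359 = 359
  C–H: 5 × 407 = 2035
  Σ(formed) = 2666 kJ
ΔH = Σ(broken) − Σ(formed) = 2605 − 2666 = −61 kJ

ΔH ≈ −61 kJ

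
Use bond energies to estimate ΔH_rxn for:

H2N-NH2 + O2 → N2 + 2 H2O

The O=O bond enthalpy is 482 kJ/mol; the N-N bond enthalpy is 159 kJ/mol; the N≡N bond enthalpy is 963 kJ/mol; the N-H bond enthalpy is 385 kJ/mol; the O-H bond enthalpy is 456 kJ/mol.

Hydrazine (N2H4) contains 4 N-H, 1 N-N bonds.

ΔH ≈ −606 kJ

Bonds broken (reactants):
  N-H: 4 × 385 = 1540
  N-N: 1 × 159 = 159
  O=O: 1 × 482 = 482
  Σ(broken) = 2181 kJ
Bonds formed (products):
  N≡N: 1 × 963 = 963
  O-H: 4 × 456 = 1824
  Σ(formed) = 2787 kJ
ΔH = Σ(broken) − Σ(formed) = 2181 − 2787 = −606 kJ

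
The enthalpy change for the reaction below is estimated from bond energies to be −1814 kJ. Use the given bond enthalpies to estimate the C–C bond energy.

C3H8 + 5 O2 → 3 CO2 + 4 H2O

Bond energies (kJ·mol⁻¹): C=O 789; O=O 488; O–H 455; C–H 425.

Let D be the C–C bond energy.
Σ(broken) = 2×D + 8×425 + 5×488 = 5840 + 2D
Σ(formed) = 6×789 + 8×455 = 8374
ΔH = Σ(broken) − Σ(formed) = (5840 + 2D) − (8374) = −2534 + 2D
Setting this equal to −1814 kJ gives 2D = 720, so D = 360 kJ/mol.

D(C–C) ≈ 360 kJ/mol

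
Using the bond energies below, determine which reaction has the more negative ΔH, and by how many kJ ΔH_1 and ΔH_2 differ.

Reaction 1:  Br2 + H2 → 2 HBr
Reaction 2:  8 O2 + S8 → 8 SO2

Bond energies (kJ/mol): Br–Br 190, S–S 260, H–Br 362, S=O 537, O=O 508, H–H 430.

Reaction 2, by 2344 kJ

Reaction 1:
  Bonds broken (reactants):
    Br–Br: 1 × 190 = 190
    H–H: 1 × 430 = 430
    Σ(broken) = 620 kJ
  Bonds formed (products):
    H–Br: 2 × 362 = 724
    Σ(formed) = 724 kJ
  ΔH_1 = 620 − 724 = −104 kJ
Reaction 2:
  Bonds broken (reactants):
    O=O: 8 × 508 = 4064
    S–S: 8 × 260 = 2080
    Σ(broken) = 6144 kJ
  Bonds formed (products):
    S=O: 16 × 537 = 8592
    Σ(formed) = 8592 kJ
  ΔH_2 = 6144 − 8592 = −2448 kJ
ΔH_1 − ΔH_2 = +2344 kJ, so reaction 2 has the more negative ΔH; |ΔH_1 − ΔH_2| = 2344 kJ.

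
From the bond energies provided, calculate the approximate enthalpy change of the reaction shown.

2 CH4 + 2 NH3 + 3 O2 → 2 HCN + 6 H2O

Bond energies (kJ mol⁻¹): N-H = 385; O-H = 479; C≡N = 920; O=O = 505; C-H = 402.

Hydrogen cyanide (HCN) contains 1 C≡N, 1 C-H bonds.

ΔH ≈ −1351 kJ

Bonds broken (reactants):
  C-H: 8 × 402 = 3216
  N-H: 6 × 385 = 2310
  O=O: 3 × 505 = 1515
  Σ(broken) = 7041 kJ
Bonds formed (products):
  C≡N: 2 × 920 = 1840
  C-H: 2 × 402 = 804
  O-H: 12 × 479 = 5748
  Σ(formed) = 8392 kJ
ΔH = Σ(broken) − Σ(formed) = 7041 − 8392 = −1351 kJ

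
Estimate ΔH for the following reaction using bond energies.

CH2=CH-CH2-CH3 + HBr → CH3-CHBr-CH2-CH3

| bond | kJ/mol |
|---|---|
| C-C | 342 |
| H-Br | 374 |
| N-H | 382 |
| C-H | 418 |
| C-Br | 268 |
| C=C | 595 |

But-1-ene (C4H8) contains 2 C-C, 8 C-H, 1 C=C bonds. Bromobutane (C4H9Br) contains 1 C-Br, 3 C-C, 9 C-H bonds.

ΔH ≈ −59 kJ

Bonds broken (reactants):
  C-C: 2 × 342 = 684
  C-H: 8 × 418 = 3344
  C=C: 1 × 595 = 595
  H-Br: 1 × 374 = 374
  Σ(broken) = 4997 kJ
Bonds formed (products):
  C-Br: 1 × 268 = 268
  C-C: 3 × 342 = 1026
  C-H: 9 × 418 = 3762
  Σ(formed) = 5056 kJ
ΔH = Σ(broken) − Σ(formed) = 4997 − 5056 = −59 kJ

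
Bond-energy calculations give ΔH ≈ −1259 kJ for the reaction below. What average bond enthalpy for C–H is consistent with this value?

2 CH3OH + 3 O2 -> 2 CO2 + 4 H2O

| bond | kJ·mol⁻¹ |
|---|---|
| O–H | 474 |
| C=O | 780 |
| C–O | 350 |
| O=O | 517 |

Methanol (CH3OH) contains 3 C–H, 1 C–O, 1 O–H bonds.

D(C–H) ≈ 409 kJ/mol

Let D be the C–H bond energy.
Σ(broken) = 6×D + 2×350 + 2×474 + 3×517 = 3199 + 6D
Σ(formed) = 4×780 + 8×474 = 6912
ΔH = Σ(broken) − Σ(formed) = (3199 + 6D) − (6912) = −3713 + 6D
Setting this equal to −1259 kJ gives 6D = 2454, so D = 409 kJ/mol.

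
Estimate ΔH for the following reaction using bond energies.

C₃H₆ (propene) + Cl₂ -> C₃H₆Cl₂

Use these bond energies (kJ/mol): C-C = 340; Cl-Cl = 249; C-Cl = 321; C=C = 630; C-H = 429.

ΔH ≈ −103 kJ

Bonds broken (reactants):
  C-C: 1 × 340 = 340
  C-H: 6 × 429 = 2574
  C=C: 1 × 630 = 630
  Cl-Cl: 1 × 249 = 249
  Σ(broken) = 3793 kJ
Bonds formed (products):
  C-C: 2 × 340 = 680
  C-Cl: 2 × 321 = 642
  C-H: 6 × 429 = 2574
  Σ(formed) = 3896 kJ
ΔH = Σ(broken) − Σ(formed) = 3793 − 3896 = −103 kJ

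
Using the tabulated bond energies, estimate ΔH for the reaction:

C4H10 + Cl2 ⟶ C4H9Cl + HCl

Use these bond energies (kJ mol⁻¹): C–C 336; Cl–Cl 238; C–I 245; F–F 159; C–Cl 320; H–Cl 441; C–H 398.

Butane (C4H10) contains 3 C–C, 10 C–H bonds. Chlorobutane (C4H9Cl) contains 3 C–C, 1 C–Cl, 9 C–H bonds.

Bonds broken (reactants):
  C–C: 3 × 336 = 1008
  C–H: 10 × 398 = 3980
  Cl–Cl: 1 × 238 = 238
  Σ(broken) = 5226 kJ
Bonds formed (products):
  C–C: 3 × 336 = 1008
  C–Cl: 1 × 320 = 320
  C–H: 9 × 398 = 3582
  H–Cl: 1 × 441 = 441
  Σ(formed) = 5351 kJ
ΔH = Σ(broken) − Σ(formed) = 5226 − 5351 = −125 kJ

ΔH ≈ −125 kJ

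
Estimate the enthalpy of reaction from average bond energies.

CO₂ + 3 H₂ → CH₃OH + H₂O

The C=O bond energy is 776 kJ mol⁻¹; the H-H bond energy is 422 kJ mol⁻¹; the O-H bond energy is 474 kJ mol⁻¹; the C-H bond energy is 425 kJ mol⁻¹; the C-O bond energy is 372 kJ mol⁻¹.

Bonds broken (reactants):
  C=O: 2 × 776 = 1552
  H-H: 3 × 422 = 1266
  Σ(broken) = 2818 kJ
Bonds formed (products):
  C-H: 3 × 425 = 1275
  C-O: 1 × 372 = 372
  O-H: 3 × 474 = 1422
  Σ(formed) = 3069 kJ
ΔH = Σ(broken) − Σ(formed) = 2818 − 3069 = −251 kJ

ΔH ≈ −251 kJ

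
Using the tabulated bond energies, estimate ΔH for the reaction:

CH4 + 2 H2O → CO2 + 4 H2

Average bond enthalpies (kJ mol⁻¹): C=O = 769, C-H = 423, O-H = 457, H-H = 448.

ΔH ≈ +190 kJ

Bonds broken (reactants):
  C-H: 4 × 423 = 1692
  O-H: 4 × 457 = 1828
  Σ(broken) = 3520 kJ
Bonds formed (products):
  C=O: 2 × 769 = 1538
  H-H: 4 × 448 = 1792
  Σ(formed) = 3330 kJ
ΔH = Σ(broken) − Σ(formed) = 3520 − 3330 = +190 kJ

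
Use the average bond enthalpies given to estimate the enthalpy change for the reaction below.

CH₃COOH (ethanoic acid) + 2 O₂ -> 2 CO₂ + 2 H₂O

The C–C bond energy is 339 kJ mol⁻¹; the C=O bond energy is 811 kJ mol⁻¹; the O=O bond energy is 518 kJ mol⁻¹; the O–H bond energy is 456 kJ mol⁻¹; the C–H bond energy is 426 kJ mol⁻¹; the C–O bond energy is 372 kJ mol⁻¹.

Bonds broken (reactants):
  C–C: 1 × 339 = 339
  C–H: 3 × 426 = 1278
  C–O: 1 × 372 = 372
  C=O: 1 × 811 = 811
  O–H: 1 × 456 = 456
  O=O: 2 × 518 = 1036
  Σ(broken) = 4292 kJ
Bonds formed (products):
  C=O: 4 × 811 = 3244
  O–H: 4 × 456 = 1824
  Σ(formed) = 5068 kJ
ΔH = Σ(broken) − Σ(formed) = 4292 − 5068 = −776 kJ

ΔH ≈ −776 kJ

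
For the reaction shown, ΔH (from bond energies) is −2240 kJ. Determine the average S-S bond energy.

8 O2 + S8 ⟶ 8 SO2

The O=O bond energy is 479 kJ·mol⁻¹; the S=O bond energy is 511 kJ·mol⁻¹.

D(S-S) ≈ 263 kJ/mol

Let D be the S-S bond energy.
Σ(broken) = 8×479 + 8×D = 3832 + 8D
Σ(formed) = 16×511 = 8176
ΔH = Σ(broken) − Σ(formed) = (3832 + 8D) − (8176) = −4344 + 8D
Setting this equal to −2240 kJ gives 8D = 2104, so D = 263 kJ/mol.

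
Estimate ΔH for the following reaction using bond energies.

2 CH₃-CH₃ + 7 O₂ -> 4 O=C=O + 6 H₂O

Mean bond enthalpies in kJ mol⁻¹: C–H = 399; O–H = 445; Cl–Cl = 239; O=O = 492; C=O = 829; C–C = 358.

Bonds broken (reactants):
  C–C: 2 × 358 = 716
  C–H: 12 × 399 = 4788
  O=O: 7 × 492 = 3444
  Σ(broken) = 8948 kJ
Bonds formed (products):
  C=O: 8 × 829 = 6632
  O–H: 12 × 445 = 5340
  Σ(formed) = 11972 kJ
ΔH = Σ(broken) − Σ(formed) = 8948 − 11972 = −3024 kJ

ΔH ≈ −3024 kJ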